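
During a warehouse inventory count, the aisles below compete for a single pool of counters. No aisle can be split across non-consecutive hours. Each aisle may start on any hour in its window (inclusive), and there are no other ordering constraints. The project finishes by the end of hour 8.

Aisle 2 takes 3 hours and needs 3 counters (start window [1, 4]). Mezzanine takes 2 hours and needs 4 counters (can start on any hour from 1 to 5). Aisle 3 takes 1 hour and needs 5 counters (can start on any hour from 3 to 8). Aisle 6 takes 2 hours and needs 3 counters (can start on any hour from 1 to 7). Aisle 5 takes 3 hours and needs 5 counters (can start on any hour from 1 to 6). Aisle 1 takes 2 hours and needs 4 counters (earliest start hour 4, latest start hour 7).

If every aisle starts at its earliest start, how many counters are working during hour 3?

At early start, hour 3 has: Aisle 2, Aisle 3, Aisle 5.
Demand: 3 + 5 + 5 = 13.

13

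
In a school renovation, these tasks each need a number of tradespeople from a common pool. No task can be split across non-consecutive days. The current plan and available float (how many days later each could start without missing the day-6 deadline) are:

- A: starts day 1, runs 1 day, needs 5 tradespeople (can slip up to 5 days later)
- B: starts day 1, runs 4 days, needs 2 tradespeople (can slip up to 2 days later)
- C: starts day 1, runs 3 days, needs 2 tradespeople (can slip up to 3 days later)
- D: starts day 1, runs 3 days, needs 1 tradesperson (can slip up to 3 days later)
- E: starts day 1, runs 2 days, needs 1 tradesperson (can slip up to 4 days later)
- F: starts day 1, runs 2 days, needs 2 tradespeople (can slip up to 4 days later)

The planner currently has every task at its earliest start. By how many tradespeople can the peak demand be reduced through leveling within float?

Early-start peak: d1:13  d2:8  d3:5  d4:2  d5:0  d6:0 ⇒ 13.
Leveled (A@1, B@2, C@2, D@2, E@5, F@5): d1:5  d2:5  d3:5  d4:5  d5:5  d6:3 ⇒ 5.
Reduction 13 − 5 = 8.

8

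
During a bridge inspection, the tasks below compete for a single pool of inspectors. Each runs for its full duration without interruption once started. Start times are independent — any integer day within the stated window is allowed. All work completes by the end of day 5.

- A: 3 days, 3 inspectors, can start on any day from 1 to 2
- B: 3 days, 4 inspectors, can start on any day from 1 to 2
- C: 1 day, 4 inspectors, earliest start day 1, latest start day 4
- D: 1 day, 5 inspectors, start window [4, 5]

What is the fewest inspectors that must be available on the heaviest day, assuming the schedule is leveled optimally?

Early-start (A@1, B@1, C@1, D@4) gives peak 11: d1:11  d2:7  d3:7  d4:5  d5:0.
Shift C→4, D→5.
Schedule A@1, B@1, C@4, D@5: d1:7  d2:7  d3:7  d4:4  d5:5 — peak 7.

7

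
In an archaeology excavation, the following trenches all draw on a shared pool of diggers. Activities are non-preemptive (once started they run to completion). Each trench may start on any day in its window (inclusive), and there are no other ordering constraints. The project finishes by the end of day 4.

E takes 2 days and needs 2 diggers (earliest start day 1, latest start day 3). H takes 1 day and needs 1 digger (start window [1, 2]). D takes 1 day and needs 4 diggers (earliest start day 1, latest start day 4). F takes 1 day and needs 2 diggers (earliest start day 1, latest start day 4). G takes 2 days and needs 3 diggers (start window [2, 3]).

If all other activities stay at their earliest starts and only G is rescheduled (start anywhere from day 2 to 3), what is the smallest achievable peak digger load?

G@2: d1:9  d2:5  d3:3  d4:0 → peak 9
G@3: d1:9  d2:2  d3:3  d4:3 → peak 9
Best is G@2, peak 9.

9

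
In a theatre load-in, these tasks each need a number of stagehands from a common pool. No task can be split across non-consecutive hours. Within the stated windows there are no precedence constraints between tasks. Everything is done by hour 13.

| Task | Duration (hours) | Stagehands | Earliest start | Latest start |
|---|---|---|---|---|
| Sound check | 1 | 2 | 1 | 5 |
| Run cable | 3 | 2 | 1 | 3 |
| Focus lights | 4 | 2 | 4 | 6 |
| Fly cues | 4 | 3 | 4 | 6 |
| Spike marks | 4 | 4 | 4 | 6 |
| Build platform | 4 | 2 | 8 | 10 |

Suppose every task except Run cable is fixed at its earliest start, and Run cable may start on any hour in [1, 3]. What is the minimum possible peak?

9

Run cable@1: h1:4  h2:2  h3:2  h4:9  h5:9  h6:9  h7:9  h8:2  h9:2  h10:2  h11:2  h12:0  h13:0 → peak 9
Run cable@2: h1:2  h2:2  h3:2  h4:11  h5:9  h6:9  h7:9  h8:2  h9:2  h10:2  h11:2  h12:0  h13:0 → peak 11
Run cable@3: h1:2  h2:0  h3:2  h4:11  h5:11  h6:9  h7:9  h8:2  h9:2  h10:2  h11:2  h12:0  h13:0 → peak 11
Best is Run cable@1, peak 9.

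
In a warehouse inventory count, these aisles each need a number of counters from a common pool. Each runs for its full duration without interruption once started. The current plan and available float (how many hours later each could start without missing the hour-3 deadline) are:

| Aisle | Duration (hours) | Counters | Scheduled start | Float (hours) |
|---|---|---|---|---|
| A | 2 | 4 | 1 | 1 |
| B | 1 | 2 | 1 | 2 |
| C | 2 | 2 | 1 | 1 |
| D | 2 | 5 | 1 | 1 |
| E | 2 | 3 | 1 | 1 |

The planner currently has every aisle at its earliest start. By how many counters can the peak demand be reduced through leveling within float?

Early-start peak: h1:16  h2:14  h3:0 ⇒ 16.
Leveled (A@1, B@1, C@1, D@1, E@2): h1:13  h2:14  h3:3 ⇒ 14.
Reduction 16 − 14 = 2.

2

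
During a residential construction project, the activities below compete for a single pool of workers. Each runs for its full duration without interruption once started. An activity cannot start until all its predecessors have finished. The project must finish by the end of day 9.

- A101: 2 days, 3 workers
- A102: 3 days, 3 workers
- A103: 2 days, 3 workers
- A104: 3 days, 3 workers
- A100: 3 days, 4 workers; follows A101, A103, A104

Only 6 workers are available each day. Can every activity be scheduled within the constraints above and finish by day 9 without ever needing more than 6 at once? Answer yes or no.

Schedule A101@1, A102@1, A103@3, A104@4, A100@7: d1:6  d2:6  d3:6  d4:6  d5:3  d6:3  d7:4  d8:4  d9:4 — peak 6 ≤ 6.

yes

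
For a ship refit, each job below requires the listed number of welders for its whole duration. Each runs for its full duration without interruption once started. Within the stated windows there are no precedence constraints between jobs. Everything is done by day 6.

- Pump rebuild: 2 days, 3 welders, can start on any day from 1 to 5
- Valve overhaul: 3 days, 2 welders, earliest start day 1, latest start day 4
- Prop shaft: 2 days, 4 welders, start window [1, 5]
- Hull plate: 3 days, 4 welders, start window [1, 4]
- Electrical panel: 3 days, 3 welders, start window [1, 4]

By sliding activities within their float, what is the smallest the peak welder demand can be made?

Early-start (Pump rebuild@1, Valve overhaul@1, Prop shaft@1, Hull plate@1, Electrical panel@1) gives peak 16: d1:16  d2:16  d3:9  d4:0  d5:0  d6:0.
Shift Prop shaft→4, Hull plate→4.
Schedule Pump rebuild@1, Valve overhaul@1, Prop shaft@4, Hull plate@4, Electrical panel@1: d1:8  d2:8  d3:5  d4:8  d5:8  d6:4 — peak 8.

8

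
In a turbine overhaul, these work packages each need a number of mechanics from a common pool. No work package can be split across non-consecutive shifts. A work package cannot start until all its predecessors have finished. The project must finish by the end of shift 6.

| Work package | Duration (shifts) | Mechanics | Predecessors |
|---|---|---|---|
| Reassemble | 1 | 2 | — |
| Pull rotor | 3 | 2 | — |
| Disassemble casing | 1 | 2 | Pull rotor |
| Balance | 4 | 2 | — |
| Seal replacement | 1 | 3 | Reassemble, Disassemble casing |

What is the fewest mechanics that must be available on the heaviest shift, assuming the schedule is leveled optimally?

Early-start (Reassemble@1, Pull rotor@1, Disassemble casing@4, Balance@1, Seal replacement@5) gives peak 6: s1:6  s2:4  s3:4  s4:4  s5:3  s6:0.
Shift Balance→2, Seal replacement→6.
Schedule Reassemble@1, Pull rotor@1, Disassemble casing@4, Balance@2, Seal replacement@6: s1:4  s2:4  s3:4  s4:4  s5:2  s6:3 — peak 4.
Total mechanic-shifts = 21 over 6 shifts ⇒ peak ≥ ⌈21/6⌉ = 4, so 4 is optimal.

4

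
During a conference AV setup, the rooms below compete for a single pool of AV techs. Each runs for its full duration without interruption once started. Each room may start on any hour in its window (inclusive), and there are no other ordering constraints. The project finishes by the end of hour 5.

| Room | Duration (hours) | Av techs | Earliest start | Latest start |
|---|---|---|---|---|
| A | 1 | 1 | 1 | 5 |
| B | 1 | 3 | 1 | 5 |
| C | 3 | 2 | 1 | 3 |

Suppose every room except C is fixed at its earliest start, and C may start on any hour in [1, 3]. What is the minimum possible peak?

4

C@1: h1:6  h2:2  h3:2  h4:0  h5:0 → peak 6
C@2: h1:4  h2:2  h3:2  h4:2  h5:0 → peak 4
C@3: h1:4  h2:0  h3:2  h4:2  h5:2 → peak 4
Best is C@2, peak 4.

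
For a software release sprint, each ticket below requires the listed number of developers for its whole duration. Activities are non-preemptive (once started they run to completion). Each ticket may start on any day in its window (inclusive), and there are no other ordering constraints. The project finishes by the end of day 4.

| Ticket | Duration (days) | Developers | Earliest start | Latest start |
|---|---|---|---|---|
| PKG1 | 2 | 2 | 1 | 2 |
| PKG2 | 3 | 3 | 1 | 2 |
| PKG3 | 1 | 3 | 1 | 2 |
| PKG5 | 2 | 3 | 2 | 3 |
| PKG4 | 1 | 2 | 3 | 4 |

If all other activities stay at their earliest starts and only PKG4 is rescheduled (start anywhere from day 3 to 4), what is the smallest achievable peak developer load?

8

PKG4@3: d1:8  d2:8  d3:8  d4:0 → peak 8
PKG4@4: d1:8  d2:8  d3:6  d4:2 → peak 8
Best is PKG4@3, peak 8.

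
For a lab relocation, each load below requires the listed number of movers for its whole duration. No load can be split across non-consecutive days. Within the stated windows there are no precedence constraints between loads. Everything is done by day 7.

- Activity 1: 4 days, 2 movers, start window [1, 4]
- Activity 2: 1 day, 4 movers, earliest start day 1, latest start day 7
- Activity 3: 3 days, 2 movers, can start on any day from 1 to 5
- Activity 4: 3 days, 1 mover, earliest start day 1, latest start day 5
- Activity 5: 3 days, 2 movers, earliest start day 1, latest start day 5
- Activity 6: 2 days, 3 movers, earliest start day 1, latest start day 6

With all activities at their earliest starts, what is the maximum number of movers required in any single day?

14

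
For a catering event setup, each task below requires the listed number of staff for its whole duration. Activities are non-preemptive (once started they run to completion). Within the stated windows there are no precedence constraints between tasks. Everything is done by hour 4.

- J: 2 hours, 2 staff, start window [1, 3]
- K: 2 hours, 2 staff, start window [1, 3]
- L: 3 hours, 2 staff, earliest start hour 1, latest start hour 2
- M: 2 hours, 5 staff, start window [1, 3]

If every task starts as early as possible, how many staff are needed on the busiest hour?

11

Early-start schedule: J@1, K@1, L@1, M@1.
Load per hour: hour 1: 11, hour 2: 11, hour 3: 2, hour 4: 0.
Peak is 11.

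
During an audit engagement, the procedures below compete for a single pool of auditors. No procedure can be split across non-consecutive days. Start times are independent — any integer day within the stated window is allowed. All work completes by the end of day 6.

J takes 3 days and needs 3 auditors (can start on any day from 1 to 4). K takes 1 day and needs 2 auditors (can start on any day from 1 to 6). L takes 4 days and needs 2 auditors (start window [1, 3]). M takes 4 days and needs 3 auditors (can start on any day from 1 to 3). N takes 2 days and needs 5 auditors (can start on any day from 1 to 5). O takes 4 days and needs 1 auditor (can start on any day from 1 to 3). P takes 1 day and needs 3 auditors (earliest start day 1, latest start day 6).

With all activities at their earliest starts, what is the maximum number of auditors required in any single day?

19

Early-start schedule: J@1, K@1, L@1, M@1, N@1, O@1, P@1.
Load per day: day 1: 19, day 2: 14, day 3: 9, day 4: 6, day 5: 0, day 6: 0.
Peak is 19.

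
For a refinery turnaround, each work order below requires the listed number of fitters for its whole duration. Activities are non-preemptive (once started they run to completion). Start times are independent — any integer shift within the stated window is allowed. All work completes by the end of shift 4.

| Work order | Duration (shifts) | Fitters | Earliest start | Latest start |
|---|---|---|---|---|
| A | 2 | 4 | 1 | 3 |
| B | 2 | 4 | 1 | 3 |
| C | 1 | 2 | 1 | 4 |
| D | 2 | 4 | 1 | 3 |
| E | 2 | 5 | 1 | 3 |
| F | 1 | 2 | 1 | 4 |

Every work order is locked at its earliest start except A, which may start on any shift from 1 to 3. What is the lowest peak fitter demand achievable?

17

A@1: s1:21  s2:17  s3:0  s4:0 → peak 21
A@2: s1:17  s2:17  s3:4  s4:0 → peak 17
A@3: s1:17  s2:13  s3:4  s4:4 → peak 17
Best is A@2, peak 17.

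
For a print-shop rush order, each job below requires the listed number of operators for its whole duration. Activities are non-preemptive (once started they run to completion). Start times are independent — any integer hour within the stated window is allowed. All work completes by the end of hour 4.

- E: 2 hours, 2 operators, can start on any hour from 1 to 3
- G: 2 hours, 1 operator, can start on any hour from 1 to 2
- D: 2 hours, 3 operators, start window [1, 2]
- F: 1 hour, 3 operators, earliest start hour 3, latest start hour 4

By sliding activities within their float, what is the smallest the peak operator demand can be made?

5

Early-start (E@1, G@1, D@1, F@3) gives peak 6: h1:6  h2:6  h3:3  h4:0.
Shift E→3.
Schedule E@3, G@1, D@1, F@3: h1:4  h2:4  h3:5  h4:2 — peak 5.
No arrangement of the 24 feasible schedules does better.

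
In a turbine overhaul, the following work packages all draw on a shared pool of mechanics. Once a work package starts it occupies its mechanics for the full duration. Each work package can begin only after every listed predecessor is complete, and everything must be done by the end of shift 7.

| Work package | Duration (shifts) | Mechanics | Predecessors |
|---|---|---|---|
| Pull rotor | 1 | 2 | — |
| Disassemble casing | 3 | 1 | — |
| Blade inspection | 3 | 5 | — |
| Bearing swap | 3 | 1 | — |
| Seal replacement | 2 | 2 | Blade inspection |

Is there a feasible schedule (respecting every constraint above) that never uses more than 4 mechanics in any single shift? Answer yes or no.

no

The minimum achievable peak is 5; 4 < 5, so no feasible schedule stays within the cap.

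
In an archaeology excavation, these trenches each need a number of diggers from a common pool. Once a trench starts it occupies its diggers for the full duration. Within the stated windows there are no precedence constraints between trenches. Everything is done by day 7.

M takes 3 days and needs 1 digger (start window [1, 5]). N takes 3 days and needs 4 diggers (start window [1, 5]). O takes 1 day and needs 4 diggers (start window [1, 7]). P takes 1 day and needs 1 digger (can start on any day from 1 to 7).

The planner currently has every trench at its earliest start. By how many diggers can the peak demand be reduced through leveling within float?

Early-start peak: d1:10  d2:5  d3:5  d4:0  d5:0  d6:0  d7:0 ⇒ 10.
Leveled (M@1, N@4, O@7, P@1): d1:2  d2:1  d3:1  d4:4  d5:4  d6:4  d7:4 ⇒ 4.
Reduction 10 − 4 = 6.

6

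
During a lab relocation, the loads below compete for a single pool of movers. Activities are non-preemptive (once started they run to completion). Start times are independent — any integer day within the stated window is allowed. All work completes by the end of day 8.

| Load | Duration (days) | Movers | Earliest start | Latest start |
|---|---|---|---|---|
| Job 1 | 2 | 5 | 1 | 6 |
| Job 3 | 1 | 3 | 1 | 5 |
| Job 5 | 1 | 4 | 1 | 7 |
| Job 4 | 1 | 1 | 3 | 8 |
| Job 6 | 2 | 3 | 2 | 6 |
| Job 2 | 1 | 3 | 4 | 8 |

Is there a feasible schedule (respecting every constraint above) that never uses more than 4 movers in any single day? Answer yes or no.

The minimum achievable peak is 5; 4 < 5, so no feasible schedule stays within the cap.

no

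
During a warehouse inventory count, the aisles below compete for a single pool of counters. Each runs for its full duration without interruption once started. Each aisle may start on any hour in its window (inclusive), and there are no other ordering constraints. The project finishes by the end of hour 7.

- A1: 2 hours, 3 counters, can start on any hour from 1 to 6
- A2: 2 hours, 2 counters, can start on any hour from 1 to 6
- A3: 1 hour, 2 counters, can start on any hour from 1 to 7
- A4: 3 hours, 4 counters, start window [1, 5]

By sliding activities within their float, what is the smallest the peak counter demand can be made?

4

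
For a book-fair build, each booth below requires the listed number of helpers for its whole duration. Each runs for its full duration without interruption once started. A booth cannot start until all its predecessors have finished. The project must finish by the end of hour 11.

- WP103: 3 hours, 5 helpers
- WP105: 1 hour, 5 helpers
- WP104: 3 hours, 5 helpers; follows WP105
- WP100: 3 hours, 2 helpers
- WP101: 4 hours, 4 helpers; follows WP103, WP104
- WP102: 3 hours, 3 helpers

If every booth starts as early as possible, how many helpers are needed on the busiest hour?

15

Early-start schedule: WP103@1, WP105@1, WP104@2, WP100@1, WP101@5, WP102@1.
Load per hour: hour 1: 15, hour 2: 15, hour 3: 15, hour 4: 5, hour 5: 4, hour 6: 4, hour 7: 4, hour 8: 4, hour 9: 0, hour 10: 0, hour 11: 0.
Peak is 15.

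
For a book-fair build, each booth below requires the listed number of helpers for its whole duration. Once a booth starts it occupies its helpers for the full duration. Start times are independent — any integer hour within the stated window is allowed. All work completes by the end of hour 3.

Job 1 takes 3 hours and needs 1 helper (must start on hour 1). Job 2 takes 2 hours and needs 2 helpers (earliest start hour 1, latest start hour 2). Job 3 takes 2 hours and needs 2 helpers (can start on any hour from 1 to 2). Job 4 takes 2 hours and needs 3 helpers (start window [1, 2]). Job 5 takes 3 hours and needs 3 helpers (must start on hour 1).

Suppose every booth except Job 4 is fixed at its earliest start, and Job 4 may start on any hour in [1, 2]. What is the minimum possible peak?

11

Job 4@1: h1:11  h2:11  h3:4 → peak 11
Job 4@2: h1:8  h2:11  h3:7 → peak 11
Best is Job 4@1, peak 11.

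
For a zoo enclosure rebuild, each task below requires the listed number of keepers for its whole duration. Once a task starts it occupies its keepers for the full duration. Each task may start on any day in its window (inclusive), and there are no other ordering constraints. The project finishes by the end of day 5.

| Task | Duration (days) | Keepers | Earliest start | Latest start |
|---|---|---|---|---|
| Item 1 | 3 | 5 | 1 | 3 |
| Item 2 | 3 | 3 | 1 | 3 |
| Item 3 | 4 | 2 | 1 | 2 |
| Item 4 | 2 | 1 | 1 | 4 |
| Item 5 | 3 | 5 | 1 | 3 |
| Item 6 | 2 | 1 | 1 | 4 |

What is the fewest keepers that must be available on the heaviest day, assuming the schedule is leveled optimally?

15

Early-start (Item 1@1, Item 2@1, Item 3@1, Item 4@1, Item 5@1, Item 6@1) gives peak 17: d1:17  d2:17  d3:15  d4:2  d5:0.
Shift Item 5→3.
Schedule Item 1@1, Item 2@1, Item 3@1, Item 4@1, Item 5@3, Item 6@1: d1:12  d2:12  d3:15  d4:7  d5:5 — peak 15.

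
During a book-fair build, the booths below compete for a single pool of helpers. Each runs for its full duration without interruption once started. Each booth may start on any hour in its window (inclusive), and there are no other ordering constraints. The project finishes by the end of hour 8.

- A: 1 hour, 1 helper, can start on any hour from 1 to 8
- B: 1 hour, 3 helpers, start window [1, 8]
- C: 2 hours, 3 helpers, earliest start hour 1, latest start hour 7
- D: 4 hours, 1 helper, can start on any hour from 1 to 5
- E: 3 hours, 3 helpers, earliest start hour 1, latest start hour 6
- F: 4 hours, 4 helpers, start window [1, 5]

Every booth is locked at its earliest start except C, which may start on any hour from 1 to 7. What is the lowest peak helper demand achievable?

C@1: h1:15  h2:11  h3:8  h4:5  h5:0  h6:0  h7:0  h8:0 → peak 15
C@2: h1:12  h2:11  h3:11  h4:5  h5:0  h6:0  h7:0  h8:0 → peak 12
C@3: h1:12  h2:8  h3:11  h4:8  h5:0  h6:0  h7:0  h8:0 → peak 12
C@4: h1:12  h2:8  h3:8  h4:8  h5:3  h6:0  h7:0  h8:0 → peak 12
C@5: h1:12  h2:8  h3:8  h4:5  h5:3  h6:3  h7:0  h8:0 → peak 12
C@6: h1:12  h2:8  h3:8  h4:5  h5:0  h6:3  h7:3  h8:0 → peak 12
C@7: h1:12  h2:8  h3:8  h4:5  h5:0  h6:0  h7:3  h8:3 → peak 12
Best is C@2, peak 12.

12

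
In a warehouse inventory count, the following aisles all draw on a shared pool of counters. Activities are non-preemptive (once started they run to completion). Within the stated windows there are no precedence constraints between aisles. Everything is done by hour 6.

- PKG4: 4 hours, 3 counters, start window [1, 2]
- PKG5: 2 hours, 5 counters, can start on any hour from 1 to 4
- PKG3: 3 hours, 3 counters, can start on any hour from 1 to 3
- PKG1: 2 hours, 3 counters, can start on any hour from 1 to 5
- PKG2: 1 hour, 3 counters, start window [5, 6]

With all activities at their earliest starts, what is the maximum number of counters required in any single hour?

Early-start schedule: PKG4@1, PKG5@1, PKG3@1, PKG1@1, PKG2@5.
Load per hour: hour 1: 14, hour 2: 14, hour 3: 6, hour 4: 3, hour 5: 3, hour 6: 0.
Peak is 14.

14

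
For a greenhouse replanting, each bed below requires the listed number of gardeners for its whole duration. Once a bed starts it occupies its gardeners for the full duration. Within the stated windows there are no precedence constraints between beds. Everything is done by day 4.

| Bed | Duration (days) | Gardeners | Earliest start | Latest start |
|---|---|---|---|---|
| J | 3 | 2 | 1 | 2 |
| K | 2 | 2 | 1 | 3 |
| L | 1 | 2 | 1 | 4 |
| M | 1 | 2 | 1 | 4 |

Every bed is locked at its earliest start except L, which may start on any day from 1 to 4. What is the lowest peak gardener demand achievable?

6

L@1: d1:8  d2:4  d3:2  d4:0 → peak 8
L@2: d1:6  d2:6  d3:2  d4:0 → peak 6
L@3: d1:6  d2:4  d3:4  d4:0 → peak 6
L@4: d1:6  d2:4  d3:2  d4:2 → peak 6
Best is L@2, peak 6.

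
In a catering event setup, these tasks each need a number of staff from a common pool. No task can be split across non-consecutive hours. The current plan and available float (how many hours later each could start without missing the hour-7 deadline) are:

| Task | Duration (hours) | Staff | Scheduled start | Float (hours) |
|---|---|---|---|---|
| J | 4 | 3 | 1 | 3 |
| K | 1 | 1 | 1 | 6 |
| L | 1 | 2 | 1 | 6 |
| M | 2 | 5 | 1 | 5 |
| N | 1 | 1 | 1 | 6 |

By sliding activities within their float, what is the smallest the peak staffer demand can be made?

5

Early-start (J@1, K@1, L@1, M@1, N@1) gives peak 12: h1:12  h2:8  h3:3  h4:3  h5:0  h6:0  h7:0.
Shift L→2, M→5.
Schedule J@1, K@1, L@2, M@5, N@1: h1:5  h2:5  h3:3  h4:3  h5:5  h6:5  h7:0 — peak 5.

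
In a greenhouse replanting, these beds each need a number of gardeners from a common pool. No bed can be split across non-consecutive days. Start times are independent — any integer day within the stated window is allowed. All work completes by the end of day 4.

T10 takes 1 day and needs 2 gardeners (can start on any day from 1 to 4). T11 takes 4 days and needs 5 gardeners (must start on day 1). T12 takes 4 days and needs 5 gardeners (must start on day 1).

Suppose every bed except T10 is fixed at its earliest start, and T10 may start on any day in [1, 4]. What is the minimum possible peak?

12

T10@1: d1:12  d2:10  d3:10  d4:10 → peak 12
T10@2: d1:10  d2:12  d3:10  d4:10 → peak 12
T10@3: d1:10  d2:10  d3:12  d4:10 → peak 12
T10@4: d1:10  d2:10  d3:10  d4:12 → peak 12
Best is T10@1, peak 12.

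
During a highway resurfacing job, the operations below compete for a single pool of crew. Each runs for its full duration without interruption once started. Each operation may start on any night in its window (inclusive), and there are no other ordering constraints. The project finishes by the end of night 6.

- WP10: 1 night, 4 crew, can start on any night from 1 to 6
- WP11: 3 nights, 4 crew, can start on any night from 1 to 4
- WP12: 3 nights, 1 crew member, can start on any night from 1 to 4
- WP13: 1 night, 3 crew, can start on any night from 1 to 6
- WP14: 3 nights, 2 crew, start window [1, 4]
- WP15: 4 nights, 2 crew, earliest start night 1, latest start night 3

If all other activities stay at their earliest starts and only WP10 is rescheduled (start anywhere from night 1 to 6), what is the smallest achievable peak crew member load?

WP10@1: n1:16  n2:9  n3:9  n4:2  n5:0  n6:0 → peak 16
WP10@2: n1:12  n2:13  n3:9  n4:2  n5:0  n6:0 → peak 13
WP10@3: n1:12  n2:9  n3:13  n4:2  n5:0  n6:0 → peak 13
WP10@4: n1:12  n2:9  n3:9  n4:6  n5:0  n6:0 → peak 12
WP10@5: n1:12  n2:9  n3:9  n4:2  n5:4  n6:0 → peak 12
WP10@6: n1:12  n2:9  n3:9  n4:2  n5:0  n6:4 → peak 12
Best is WP10@4, peak 12.

12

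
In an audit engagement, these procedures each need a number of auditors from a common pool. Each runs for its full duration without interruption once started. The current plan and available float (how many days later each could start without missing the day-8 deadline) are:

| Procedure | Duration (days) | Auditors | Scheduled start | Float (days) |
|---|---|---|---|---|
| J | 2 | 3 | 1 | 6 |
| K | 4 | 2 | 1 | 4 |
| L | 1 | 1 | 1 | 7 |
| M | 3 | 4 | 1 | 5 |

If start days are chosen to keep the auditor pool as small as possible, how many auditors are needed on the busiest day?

Early-start (J@1, K@1, L@1, M@1) gives peak 10: d1:10  d2:9  d3:6  d4:2  d5:0  d6:0  d7:0  d8:0.
Shift L→3, M→5.
Schedule J@1, K@1, L@3, M@5: d1:5  d2:5  d3:3  d4:2  d5:4  d6:4  d7:4  d8:0 — peak 5.

5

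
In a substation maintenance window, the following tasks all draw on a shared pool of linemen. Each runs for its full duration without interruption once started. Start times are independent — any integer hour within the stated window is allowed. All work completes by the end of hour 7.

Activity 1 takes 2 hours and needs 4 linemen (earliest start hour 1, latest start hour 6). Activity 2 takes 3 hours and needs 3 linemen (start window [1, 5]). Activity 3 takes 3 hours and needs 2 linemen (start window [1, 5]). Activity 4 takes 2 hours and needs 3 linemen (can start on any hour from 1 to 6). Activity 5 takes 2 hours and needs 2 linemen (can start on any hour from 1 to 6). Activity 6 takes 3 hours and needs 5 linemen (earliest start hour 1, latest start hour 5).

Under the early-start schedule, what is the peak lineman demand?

19

Early-start schedule: Activity 1@1, Activity 2@1, Activity 3@1, Activity 4@1, Activity 5@1, Activity 6@1.
Load per hour: hour 1: 19, hour 2: 19, hour 3: 10, hour 4: 0, hour 5: 0, hour 6: 0, hour 7: 0.
Peak is 19.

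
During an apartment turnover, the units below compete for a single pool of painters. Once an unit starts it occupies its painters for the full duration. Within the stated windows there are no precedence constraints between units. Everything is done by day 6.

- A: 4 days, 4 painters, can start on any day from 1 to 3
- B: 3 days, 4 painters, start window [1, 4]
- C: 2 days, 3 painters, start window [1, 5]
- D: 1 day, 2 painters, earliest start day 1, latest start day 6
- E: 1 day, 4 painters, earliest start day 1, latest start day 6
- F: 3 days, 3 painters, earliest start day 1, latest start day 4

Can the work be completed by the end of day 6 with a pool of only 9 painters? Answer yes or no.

The minimum achievable peak is 10; 9 < 10, so no feasible schedule stays within the cap.

no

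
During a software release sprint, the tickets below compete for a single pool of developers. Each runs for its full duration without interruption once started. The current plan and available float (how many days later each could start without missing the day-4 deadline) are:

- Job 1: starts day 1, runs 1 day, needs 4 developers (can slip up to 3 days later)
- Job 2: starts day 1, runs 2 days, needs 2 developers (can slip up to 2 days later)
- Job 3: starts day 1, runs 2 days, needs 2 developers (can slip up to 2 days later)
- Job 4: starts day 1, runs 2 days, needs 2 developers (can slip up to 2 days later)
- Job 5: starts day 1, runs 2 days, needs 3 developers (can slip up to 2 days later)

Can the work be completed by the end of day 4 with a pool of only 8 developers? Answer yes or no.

yes

Schedule Job 1@1, Job 2@1, Job 3@2, Job 4@2, Job 5@3: d1:6  d2:6  d3:7  d4:3 — peak 7 ≤ 8.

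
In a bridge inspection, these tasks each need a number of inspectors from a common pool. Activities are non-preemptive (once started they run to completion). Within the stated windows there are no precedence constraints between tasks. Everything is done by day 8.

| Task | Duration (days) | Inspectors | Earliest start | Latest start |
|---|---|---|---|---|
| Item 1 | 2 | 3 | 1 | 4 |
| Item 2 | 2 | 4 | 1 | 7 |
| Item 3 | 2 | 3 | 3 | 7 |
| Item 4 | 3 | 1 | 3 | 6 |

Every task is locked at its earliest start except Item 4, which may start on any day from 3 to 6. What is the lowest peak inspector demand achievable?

Item 4@3: d1:7  d2:7  d3:4  d4:4  d5:1  d6:0  d7:0  d8:0 → peak 7
Item 4@4: d1:7  d2:7  d3:3  d4:4  d5:1  d6:1  d7:0  d8:0 → peak 7
Item 4@5: d1:7  d2:7  d3:3  d4:3  d5:1  d6:1  d7:1  d8:0 → peak 7
Item 4@6: d1:7  d2:7  d3:3  d4:3  d5:0  d6:1  d7:1  d8:1 → peak 7
Best is Item 4@3, peak 7.

7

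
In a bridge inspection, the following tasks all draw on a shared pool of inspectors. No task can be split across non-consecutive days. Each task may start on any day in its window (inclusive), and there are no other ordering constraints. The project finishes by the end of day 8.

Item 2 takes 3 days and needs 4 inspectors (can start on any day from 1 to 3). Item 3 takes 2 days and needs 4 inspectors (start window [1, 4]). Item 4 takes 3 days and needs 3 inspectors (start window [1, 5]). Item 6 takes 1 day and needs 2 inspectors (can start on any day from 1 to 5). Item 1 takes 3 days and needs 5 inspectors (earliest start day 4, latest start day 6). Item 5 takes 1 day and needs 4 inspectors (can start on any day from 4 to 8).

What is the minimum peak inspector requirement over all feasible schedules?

Early-start (Item 2@1, Item 3@1, Item 4@1, Item 6@1, Item 1@4, Item 5@4) gives peak 13: d1:13  d2:11  d3:7  d4:9  d5:5  d6:5  d7:0  d8:0.
Shift Item 4→3, Item 6→4, Item 1→5, Item 5→8.
Schedule Item 2@1, Item 3@1, Item 4@3, Item 6@4, Item 1@5, Item 5@8: d1:8  d2:8  d3:7  d4:5  d5:8  d6:5  d7:5  d8:4 — peak 8.

8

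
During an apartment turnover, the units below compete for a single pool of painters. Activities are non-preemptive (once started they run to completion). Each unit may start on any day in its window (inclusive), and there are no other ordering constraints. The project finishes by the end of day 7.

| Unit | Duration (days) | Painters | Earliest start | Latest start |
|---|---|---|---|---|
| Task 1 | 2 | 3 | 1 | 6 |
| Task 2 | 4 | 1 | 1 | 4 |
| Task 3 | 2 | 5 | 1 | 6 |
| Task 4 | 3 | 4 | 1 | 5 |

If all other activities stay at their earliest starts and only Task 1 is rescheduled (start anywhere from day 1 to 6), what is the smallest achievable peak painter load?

10

Task 1@1: d1:13  d2:13  d3:5  d4:1  d5:0  d6:0  d7:0 → peak 13
Task 1@2: d1:10  d2:13  d3:8  d4:1  d5:0  d6:0  d7:0 → peak 13
Task 1@3: d1:10  d2:10  d3:8  d4:4  d5:0  d6:0  d7:0 → peak 10
Task 1@4: d1:10  d2:10  d3:5  d4:4  d5:3  d6:0  d7:0 → peak 10
Task 1@5: d1:10  d2:10  d3:5  d4:1  d5:3  d6:3  d7:0 → peak 10
Task 1@6: d1:10  d2:10  d3:5  d4:1  d5:0  d6:3  d7:3 → peak 10
Best is Task 1@3, peak 10.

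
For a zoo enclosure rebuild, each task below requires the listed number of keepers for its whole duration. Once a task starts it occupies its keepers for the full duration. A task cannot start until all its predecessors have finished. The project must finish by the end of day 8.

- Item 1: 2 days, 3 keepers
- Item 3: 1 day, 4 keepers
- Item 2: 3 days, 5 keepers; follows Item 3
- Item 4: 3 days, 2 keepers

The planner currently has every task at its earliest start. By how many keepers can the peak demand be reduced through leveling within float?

Early-start peak: d1:9  d2:10  d3:7  d4:5  d5:0  d6:0  d7:0  d8:0 ⇒ 10.
Leveled (Item 1@1, Item 3@4, Item 2@5, Item 4@1): d1:5  d2:5  d3:2  d4:4  d5:5  d6:5  d7:5  d8:0 ⇒ 5.
Reduction 10 − 5 = 5.

5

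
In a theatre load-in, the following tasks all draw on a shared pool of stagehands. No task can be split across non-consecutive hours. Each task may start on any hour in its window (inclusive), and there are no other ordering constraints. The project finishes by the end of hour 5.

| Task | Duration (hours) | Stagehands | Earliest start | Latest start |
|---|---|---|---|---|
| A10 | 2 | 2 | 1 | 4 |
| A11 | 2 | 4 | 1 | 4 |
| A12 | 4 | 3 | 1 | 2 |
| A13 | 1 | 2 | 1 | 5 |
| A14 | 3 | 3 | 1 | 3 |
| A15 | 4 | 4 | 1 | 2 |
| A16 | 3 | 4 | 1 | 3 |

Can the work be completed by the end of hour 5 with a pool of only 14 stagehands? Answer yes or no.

yes

Schedule A10@1, A11@1, A12@1, A13@1, A14@3, A15@2, A16@3: h1:11  h2:13  h3:14  h4:14  h5:11 — peak 14 ≤ 14.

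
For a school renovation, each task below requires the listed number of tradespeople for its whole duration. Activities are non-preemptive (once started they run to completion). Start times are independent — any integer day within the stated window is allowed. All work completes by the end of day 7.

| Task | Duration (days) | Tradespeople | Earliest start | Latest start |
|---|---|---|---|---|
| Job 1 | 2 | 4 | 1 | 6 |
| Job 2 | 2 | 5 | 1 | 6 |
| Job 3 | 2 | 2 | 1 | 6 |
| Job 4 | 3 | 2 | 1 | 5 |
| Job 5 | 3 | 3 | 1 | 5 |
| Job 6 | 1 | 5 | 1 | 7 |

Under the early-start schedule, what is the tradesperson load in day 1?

At early start, day 1 has: Job 1, Job 2, Job 3, Job 4, Job 5, Job 6.
Demand: 4 + 5 + 2 + 2 + 3 + 5 = 21.

21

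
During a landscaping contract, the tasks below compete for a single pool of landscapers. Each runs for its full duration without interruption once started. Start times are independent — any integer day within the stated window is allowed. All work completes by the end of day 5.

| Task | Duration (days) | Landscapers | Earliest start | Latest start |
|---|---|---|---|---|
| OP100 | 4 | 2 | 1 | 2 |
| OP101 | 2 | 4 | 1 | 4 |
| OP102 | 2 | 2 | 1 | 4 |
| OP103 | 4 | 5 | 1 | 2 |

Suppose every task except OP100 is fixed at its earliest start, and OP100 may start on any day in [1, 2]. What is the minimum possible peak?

13

OP100@1: d1:13  d2:13  d3:7  d4:7  d5:0 → peak 13
OP100@2: d1:11  d2:13  d3:7  d4:7  d5:2 → peak 13
Best is OP100@1, peak 13.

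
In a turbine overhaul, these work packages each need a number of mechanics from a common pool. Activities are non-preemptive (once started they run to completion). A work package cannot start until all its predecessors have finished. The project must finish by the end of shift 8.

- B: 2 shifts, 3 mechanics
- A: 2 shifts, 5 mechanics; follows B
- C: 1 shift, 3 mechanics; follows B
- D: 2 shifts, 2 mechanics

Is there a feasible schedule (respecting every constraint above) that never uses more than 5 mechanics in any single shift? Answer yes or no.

yes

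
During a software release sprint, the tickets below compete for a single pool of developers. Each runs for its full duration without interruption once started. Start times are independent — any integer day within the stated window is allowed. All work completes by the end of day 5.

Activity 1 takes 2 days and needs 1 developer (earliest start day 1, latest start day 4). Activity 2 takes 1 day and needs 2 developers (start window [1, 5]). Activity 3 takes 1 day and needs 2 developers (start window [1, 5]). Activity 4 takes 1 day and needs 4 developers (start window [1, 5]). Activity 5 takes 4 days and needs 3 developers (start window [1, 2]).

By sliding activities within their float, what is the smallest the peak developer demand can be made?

Early-start (Activity 1@1, Activity 2@1, Activity 3@1, Activity 4@1, Activity 5@1) gives peak 12: d1:12  d2:4  d3:3  d4:3  d5:0.
Shift Activity 2→3, Activity 3→4, Activity 5→2.
Schedule Activity 1@1, Activity 2@3, Activity 3@4, Activity 4@1, Activity 5@2: d1:5  d2:4  d3:5  d4:5  d5:3 — peak 5.
Total developer-days = 22 over 5 days ⇒ peak ≥ ⌈22/5⌉ = 5, so 5 is optimal.

5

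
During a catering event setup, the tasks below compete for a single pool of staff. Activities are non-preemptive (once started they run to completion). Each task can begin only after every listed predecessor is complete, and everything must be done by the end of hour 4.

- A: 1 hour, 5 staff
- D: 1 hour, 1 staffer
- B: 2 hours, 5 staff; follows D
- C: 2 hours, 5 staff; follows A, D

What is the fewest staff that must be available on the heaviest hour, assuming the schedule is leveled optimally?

Schedule A@1, D@1, B@2, C@2: h1:6  h2:10  h3:10  h4:0 — peak 10.
No arrangement of the 8 feasible schedules does better.

10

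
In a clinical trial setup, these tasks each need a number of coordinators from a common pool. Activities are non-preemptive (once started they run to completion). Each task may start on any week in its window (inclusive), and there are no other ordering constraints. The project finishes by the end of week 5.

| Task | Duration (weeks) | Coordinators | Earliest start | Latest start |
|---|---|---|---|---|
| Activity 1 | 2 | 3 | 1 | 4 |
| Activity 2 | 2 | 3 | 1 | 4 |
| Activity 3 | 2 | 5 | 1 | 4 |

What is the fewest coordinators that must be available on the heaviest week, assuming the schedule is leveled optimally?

6

Early-start (Activity 1@1, Activity 2@1, Activity 3@1) gives peak 11: w1:11  w2:11  w3:0  w4:0  w5:0.
Shift Activity 3→3.
Schedule Activity 1@1, Activity 2@1, Activity 3@3: w1:6  w2:6  w3:5  w4:5  w5:0 — peak 6.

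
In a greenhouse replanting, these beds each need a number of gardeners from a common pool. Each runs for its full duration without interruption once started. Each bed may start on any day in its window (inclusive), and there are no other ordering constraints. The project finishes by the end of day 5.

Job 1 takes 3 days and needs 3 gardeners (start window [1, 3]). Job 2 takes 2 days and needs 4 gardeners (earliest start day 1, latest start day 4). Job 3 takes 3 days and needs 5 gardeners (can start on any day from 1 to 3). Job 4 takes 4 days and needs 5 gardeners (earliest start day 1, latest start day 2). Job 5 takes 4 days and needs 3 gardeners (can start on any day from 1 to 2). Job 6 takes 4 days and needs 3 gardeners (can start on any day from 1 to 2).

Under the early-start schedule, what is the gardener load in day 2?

23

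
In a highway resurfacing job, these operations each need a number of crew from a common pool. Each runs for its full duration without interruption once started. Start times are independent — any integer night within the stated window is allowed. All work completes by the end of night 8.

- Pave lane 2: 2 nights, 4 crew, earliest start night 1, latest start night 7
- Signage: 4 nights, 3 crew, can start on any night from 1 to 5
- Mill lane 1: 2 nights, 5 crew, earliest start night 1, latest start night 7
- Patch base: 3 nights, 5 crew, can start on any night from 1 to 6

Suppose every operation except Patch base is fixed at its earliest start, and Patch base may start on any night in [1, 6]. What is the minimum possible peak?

Patch base@1: n1:17  n2:17  n3:8  n4:3  n5:0  n6:0  n7:0  n8:0 → peak 17
Patch base@2: n1:12  n2:17  n3:8  n4:8  n5:0  n6:0  n7:0  n8:0 → peak 17
Patch base@3: n1:12  n2:12  n3:8  n4:8  n5:5  n6:0  n7:0  n8:0 → peak 12
Patch base@4: n1:12  n2:12  n3:3  n4:8  n5:5  n6:5  n7:0  n8:0 → peak 12
Patch base@5: n1:12  n2:12  n3:3  n4:3  n5:5  n6:5  n7:5  n8:0 → peak 12
Patch base@6: n1:12  n2:12  n3:3  n4:3  n5:0  n6:5  n7:5  n8:5 → peak 12
Best is Patch base@3, peak 12.

12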